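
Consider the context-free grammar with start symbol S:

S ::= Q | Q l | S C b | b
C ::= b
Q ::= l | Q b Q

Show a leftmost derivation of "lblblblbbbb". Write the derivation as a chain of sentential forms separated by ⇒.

S ⇒ SCb   [S ::= S C b]
SCb ⇒ SCbCb   [S ::= S C b]
SCbCb ⇒ QCbCb   [S ::= Q]
QCbCb ⇒ QbQCbCb   [Q ::= Q b Q]
QbQCbCb ⇒ lbQCbCb   [Q ::= l]
lbQCbCb ⇒ lbQbQCbCb   [Q ::= Q b Q]
lbQbQCbCb ⇒ lbQbQbQCbCb   [Q ::= Q b Q]
lbQbQbQCbCb ⇒ lblbQbQCbCb   [Q ::= l]
lblbQbQCbCb ⇒ lblblbQCbCb   [Q ::= l]
lblblbQCbCb ⇒ lblblblCbCb   [Q ::= l]
lblblblCbCb ⇒ lblblblbbCb   [C ::= b]
lblblblbbCb ⇒ lblblblbbbb   [C ::= b]

S ⇒ SCb ⇒ SCbCb ⇒ QCbCb ⇒ QbQCbCb ⇒ lbQCbCb ⇒ lbQbQCbCb ⇒ lbQbQbQCbCb ⇒ lblbQbQCbCb ⇒ lblblbQCbCb ⇒ lblblblCbCb ⇒ lblblblbbCb ⇒ lblblblbbbb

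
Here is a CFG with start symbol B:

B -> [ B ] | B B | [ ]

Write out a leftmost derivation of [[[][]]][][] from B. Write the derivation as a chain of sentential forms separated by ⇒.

B ⇒ BB ⇒ BBB ⇒ [B]BB ⇒ [[B]]BB ⇒ [[BB]]BB ⇒ [[[]B]]BB ⇒ [[[][]]]BB ⇒ [[[][]]][]B ⇒ [[[][]]][][]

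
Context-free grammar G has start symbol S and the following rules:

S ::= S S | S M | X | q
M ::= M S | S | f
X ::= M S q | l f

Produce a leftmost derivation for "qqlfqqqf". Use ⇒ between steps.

S⇒SS⇒XS⇒MSqS⇒SSqS⇒SSSqS⇒qSSqS⇒qSSSqS⇒qqSSqS⇒qqXSqS⇒qqlfSqS⇒qqlfqqS⇒qqlfqqSM⇒qqlfqqqM⇒qqlfqqqf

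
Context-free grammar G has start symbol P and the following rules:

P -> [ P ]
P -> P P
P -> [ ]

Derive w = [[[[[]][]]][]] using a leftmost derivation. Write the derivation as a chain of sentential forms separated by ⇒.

P ⇒ [P]   [P -> [ P ]]
[P] ⇒ [PP]   [P -> P P]
[PP] ⇒ [[P]P]   [P -> [ P ]]
[[P]P] ⇒ [[[P]]P]   [P -> [ P ]]
[[[P]]P] ⇒ [[[PP]]P]   [P -> P P]
[[[PP]]P] ⇒ [[[[P]P]]P]   [P -> [ P ]]
[[[[P]P]]P] ⇒ [[[[[]]P]]P]   [P -> [ ]]
[[[[[]]P]]P] ⇒ [[[[[]][]]]P]   [P -> [ ]]
[[[[[]][]]]P] ⇒ [[[[[]][]]][]]   [P -> [ ]]

P⇒[P]⇒[PP]⇒[[P]P]⇒[[[P]]P]⇒[[[PP]]P]⇒[[[[P]P]]P]⇒[[[[[]]P]]P]⇒[[[[[]][]]]P]⇒[[[[[]][]]][]]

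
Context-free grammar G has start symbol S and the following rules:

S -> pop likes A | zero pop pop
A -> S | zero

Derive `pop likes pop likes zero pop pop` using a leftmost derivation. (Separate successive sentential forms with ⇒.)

S ⇒ pop likes A ⇒ pop likes S ⇒ pop likes pop likes A ⇒ pop likes pop likes S ⇒ pop likes pop likes zero pop pop

S ⇒ pop likes A   [S -> pop likes A]
pop likes A ⇒ pop likes S   [A -> S]
pop likes S ⇒ pop likes pop likes A   [S -> pop likes A]
pop likes pop likes A ⇒ pop likes pop likes S   [A -> S]
pop likes pop likes S ⇒ pop likes pop likes zero pop pop   [S -> zero pop pop]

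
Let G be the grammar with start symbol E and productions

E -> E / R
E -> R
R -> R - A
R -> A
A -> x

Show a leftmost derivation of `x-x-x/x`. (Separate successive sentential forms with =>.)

E=>E/R=>R/R=>R-A/R=>R-A-A/R=>A-A-A/R=>x-A-A/R=>x-x-A/R=>x-x-x/R=>x-x-x/A=>x-x-x/x

E => E/R   [E -> E / R]
E/R => R/R   [E -> R]
R/R => R-A/R   [R -> R - A]
R-A/R => R-A-A/R   [R -> R - A]
R-A-A/R => A-A-A/R   [R -> A]
A-A-A/R => x-A-A/R   [A -> x]
x-A-A/R => x-x-A/R   [A -> x]
x-x-A/R => x-x-x/R   [A -> x]
x-x-x/R => x-x-x/A   [R -> A]
x-x-x/A => x-x-x/x   [A -> x]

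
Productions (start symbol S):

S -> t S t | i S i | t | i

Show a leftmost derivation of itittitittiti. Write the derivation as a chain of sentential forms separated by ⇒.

S⇒iSi⇒itSti⇒itiSiti⇒ititStiti⇒itittSttiti⇒itittiSittiti⇒itittitittiti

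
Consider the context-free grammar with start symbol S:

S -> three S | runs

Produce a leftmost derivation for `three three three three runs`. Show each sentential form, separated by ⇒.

S ⇒ three S   [S -> three S]
three S ⇒ three three S   [S -> three S]
three three S ⇒ three three three S   [S -> three S]
three three three S ⇒ three three three three S   [S -> three S]
three three three three S ⇒ three three three three runs   [S -> runs]

S ⇒ three S ⇒ three three S ⇒ three three three S ⇒ three three three three S ⇒ three three three three runs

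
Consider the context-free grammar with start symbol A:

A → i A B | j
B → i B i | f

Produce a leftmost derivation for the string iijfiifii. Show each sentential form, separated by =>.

A => iAB   [A → i A B]
iAB => iiABB   [A → i A B]
iiABB => iijBB   [A → j]
iijBB => iijfB   [B → f]
iijfB => iijfiBi   [B → i B i]
iijfiBi => iijfiiBii   [B → i B i]
iijfiiBii => iijfiifii   [B → f]

A=>iAB=>iiABB=>iijBB=>iijfB=>iijfiBi=>iijfiiBii=>iijfiifii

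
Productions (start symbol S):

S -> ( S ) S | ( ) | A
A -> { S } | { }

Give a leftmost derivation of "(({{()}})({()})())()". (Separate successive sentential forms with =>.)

S => (S)S   [S -> ( S ) S]
(S)S => ((S)S)S   [S -> ( S ) S]
((S)S)S => ((A)S)S   [S -> A]
((A)S)S => (({S})S)S   [A -> { S }]
(({S})S)S => (({A})S)S   [S -> A]
(({A})S)S => (({{S}})S)S   [A -> { S }]
(({{S}})S)S => (({{()}})S)S   [S -> ( )]
(({{()}})S)S => (({{()}})(S)S)S   [S -> ( S ) S]
(({{()}})(S)S)S => (({{()}})(A)S)S   [S -> A]
(({{()}})(A)S)S => (({{()}})({S})S)S   [A -> { S }]
(({{()}})({S})S)S => (({{()}})({()})S)S   [S -> ( )]
(({{()}})({()})S)S => (({{()}})({()})())S   [S -> ( )]
(({{()}})({()})())S => (({{()}})({()})())()   [S -> ( )]

S => (S)S => ((S)S)S => ((A)S)S => (({S})S)S => (({A})S)S => (({{S}})S)S => (({{()}})S)S => (({{()}})(S)S)S => (({{()}})(A)S)S => (({{()}})({S})S)S => (({{()}})({()})S)S => (({{()}})({()})())S => (({{()}})({()})())()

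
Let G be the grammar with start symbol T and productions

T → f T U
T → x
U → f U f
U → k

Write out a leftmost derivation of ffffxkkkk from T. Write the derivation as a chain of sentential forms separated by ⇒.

T ⇒ fTU   [T → f T U]
fTU ⇒ ffTUU   [T → f T U]
ffTUU ⇒ fffTUUU   [T → f T U]
fffTUUU ⇒ ffffTUUUU   [T → f T U]
ffffTUUUU ⇒ ffffxUUUU   [T → x]
ffffxUUUU ⇒ ffffxkUUU   [U → k]
ffffxkUUU ⇒ ffffxkkUU   [U → k]
ffffxkkUU ⇒ ffffxkkkU   [U → k]
ffffxkkkU ⇒ ffffxkkkk   [U → k]

T ⇒ fTU ⇒ ffTUU ⇒ fffTUUU ⇒ ffffTUUUU ⇒ ffffxUUUU ⇒ ffffxkUUU ⇒ ffffxkkUU ⇒ ffffxkkkU ⇒ ffffxkkkk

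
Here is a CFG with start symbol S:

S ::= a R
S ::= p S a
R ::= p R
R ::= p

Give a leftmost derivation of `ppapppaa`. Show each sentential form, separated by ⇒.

S ⇒ pSa   [S ::= p S a]
pSa ⇒ ppSaa   [S ::= p S a]
ppSaa ⇒ ppaRaa   [S ::= a R]
ppaRaa ⇒ ppapRaa   [R ::= p R]
ppapRaa ⇒ ppappRaa   [R ::= p R]
ppappRaa ⇒ ppapppaa   [R ::= p]

S⇒pSa⇒ppSaa⇒ppaRaa⇒ppapRaa⇒ppappRaa⇒ppapppaa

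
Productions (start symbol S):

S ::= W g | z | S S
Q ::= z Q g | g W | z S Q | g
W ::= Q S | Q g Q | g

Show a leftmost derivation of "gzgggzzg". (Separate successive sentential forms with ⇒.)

S⇒Wg⇒QSg⇒gWSg⇒gQSSg⇒gzSQSSg⇒gzWgQSSg⇒gzggQSSg⇒gzgggSSg⇒gzgggzSg⇒gzgggzzg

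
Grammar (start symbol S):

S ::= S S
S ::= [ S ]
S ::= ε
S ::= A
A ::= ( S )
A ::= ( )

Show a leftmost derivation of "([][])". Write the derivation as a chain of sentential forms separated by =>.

S => A => (S) => (SS) => ([S]S) => ([]S) => ([][S]) => ([][])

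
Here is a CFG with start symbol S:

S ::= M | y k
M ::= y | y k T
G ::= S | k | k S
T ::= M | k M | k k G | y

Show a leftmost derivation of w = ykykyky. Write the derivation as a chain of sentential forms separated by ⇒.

S ⇒ M ⇒ ykT ⇒ ykM ⇒ ykykT ⇒ ykykM ⇒ ykykykT ⇒ ykykykM ⇒ ykykyky

S ⇒ M   [S ::= M]
M ⇒ ykT   [M ::= y k T]
ykT ⇒ ykM   [T ::= M]
ykM ⇒ ykykT   [M ::= y k T]
ykykT ⇒ ykykM   [T ::= M]
ykykM ⇒ ykykykT   [M ::= y k T]
ykykykT ⇒ ykykykM   [T ::= M]
ykykykM ⇒ ykykyky   [M ::= y]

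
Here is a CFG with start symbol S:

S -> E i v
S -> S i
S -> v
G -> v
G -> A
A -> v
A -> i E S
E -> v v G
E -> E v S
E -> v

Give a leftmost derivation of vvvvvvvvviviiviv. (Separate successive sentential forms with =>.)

S=>Eiv=>EvSiv=>vvSiv=>vvEiviv=>vvEvSiviv=>vvvvGvSiviv=>vvvvvvSiviv=>vvvvvvSiiviv=>vvvvvvEiviiviv=>vvvvvvvvGiviiviv=>vvvvvvvvAiviiviv=>vvvvvvvvviviiviv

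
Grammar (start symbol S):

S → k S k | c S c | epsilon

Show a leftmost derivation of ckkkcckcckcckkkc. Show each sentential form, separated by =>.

S => cSc => ckSkc => ckkSkkc => ckkkSkkkc => ckkkcSckkkc => ckkkccScckkkc => ckkkcckSkcckkkc => ckkkcckcSckcckkkc => ckkkcckcckcckkkc

S => cSc   [S → c S c]
cSc => ckSkc   [S → k S k]
ckSkc => ckkSkkc   [S → k S k]
ckkSkkc => ckkkSkkkc   [S → k S k]
ckkkSkkkc => ckkkcSckkkc   [S → c S c]
ckkkcSckkkc => ckkkccScckkkc   [S → c S c]
ckkkccScckkkc => ckkkcckSkcckkkc   [S → k S k]
ckkkcckSkcckkkc => ckkkcckcSckcckkkc   [S → c S c]
ckkkcckcSckcckkkc => ckkkcckcckcckkkc   [S → epsilon]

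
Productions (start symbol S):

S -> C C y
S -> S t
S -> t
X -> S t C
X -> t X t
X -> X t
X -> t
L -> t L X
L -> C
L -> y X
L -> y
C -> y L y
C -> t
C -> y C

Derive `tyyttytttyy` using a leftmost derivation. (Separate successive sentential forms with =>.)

S => CCy   [S -> C C y]
CCy => tCy   [C -> t]
tCy => tyCy   [C -> y C]
tyCy => tyyLyy   [C -> y L y]
tyyLyy => tyytLXyy   [L -> t L X]
tyytLXyy => tyyttLXXyy   [L -> t L X]
tyyttLXXyy => tyyttyXXXyy   [L -> y X]
tyyttyXXXyy => tyyttytXXyy   [X -> t]
tyyttytXXyy => tyyttyttXyy   [X -> t]
tyyttyttXyy => tyyttytttyy   [X -> t]

S => CCy => tCy => tyCy => tyyLyy => tyytLXyy => tyyttLXXyy => tyyttyXXXyy => tyyttytXXyy => tyyttyttXyy => tyyttytttyy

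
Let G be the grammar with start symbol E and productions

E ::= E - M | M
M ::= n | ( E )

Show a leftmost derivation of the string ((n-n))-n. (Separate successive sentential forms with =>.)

E => E-M => M-M => (E)-M => (M)-M => ((E))-M => ((E-M))-M => ((M-M))-M => ((n-M))-M => ((n-n))-M => ((n-n))-n

E => E-M   [E ::= E - M]
E-M => M-M   [E ::= M]
M-M => (E)-M   [M ::= ( E )]
(E)-M => (M)-M   [E ::= M]
(M)-M => ((E))-M   [M ::= ( E )]
((E))-M => ((E-M))-M   [E ::= E - M]
((E-M))-M => ((M-M))-M   [E ::= M]
((M-M))-M => ((n-M))-M   [M ::= n]
((n-M))-M => ((n-n))-M   [M ::= n]
((n-n))-M => ((n-n))-n   [M ::= n]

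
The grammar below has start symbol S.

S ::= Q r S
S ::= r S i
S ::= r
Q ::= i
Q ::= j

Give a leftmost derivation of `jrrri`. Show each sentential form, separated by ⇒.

S ⇒ QrS   [S ::= Q r S]
QrS ⇒ jrS   [Q ::= j]
jrS ⇒ jrrSi   [S ::= r S i]
jrrSi ⇒ jrrri   [S ::= r]

S⇒QrS⇒jrS⇒jrrSi⇒jrrri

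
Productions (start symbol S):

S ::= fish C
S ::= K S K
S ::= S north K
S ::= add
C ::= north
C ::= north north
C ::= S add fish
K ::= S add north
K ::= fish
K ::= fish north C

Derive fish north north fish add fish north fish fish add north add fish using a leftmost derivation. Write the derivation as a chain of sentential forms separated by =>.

S => K S K => S add north S K => K S K add north S K => fish north C S K add north S K => fish north north S K add north S K => fish north north S north K K add north S K => fish north north K S K north K K add north S K => fish north north fish S K north K K add north S K => fish north north fish add K north K K add north S K => fish north north fish add fish north K K add north S K => fish north north fish add fish north fish K add north S K => fish north north fish add fish north fish fish add north S K => fish north north fish add fish north fish fish add north add K => fish north north fish add fish north fish fish add north add fish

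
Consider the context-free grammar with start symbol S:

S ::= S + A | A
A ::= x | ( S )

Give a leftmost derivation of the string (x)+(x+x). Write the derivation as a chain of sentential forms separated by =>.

S => S+A   [S ::= S + A]
S+A => A+A   [S ::= A]
A+A => (S)+A   [A ::= ( S )]
(S)+A => (A)+A   [S ::= A]
(A)+A => (x)+A   [A ::= x]
(x)+A => (x)+(S)   [A ::= ( S )]
(x)+(S) => (x)+(S+A)   [S ::= S + A]
(x)+(S+A) => (x)+(A+A)   [S ::= A]
(x)+(A+A) => (x)+(x+A)   [A ::= x]
(x)+(x+A) => (x)+(x+x)   [A ::= x]

S=>S+A=>A+A=>(S)+A=>(A)+A=>(x)+A=>(x)+(S)=>(x)+(S+A)=>(x)+(A+A)=>(x)+(x+A)=>(x)+(x+x)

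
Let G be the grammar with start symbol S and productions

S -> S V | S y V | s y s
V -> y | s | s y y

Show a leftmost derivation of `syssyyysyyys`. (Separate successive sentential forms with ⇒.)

S ⇒ SyV ⇒ SyVyV ⇒ SVyVyV ⇒ sysVyVyV ⇒ syssyyyVyV ⇒ syssyyysyyyV ⇒ syssyyysyyys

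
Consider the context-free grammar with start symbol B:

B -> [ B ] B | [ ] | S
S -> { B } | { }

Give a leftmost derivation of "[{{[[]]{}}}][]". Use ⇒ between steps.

B ⇒ [B]B   [B -> [ B ] B]
[B]B ⇒ [S]B   [B -> S]
[S]B ⇒ [{B}]B   [S -> { B }]
[{B}]B ⇒ [{S}]B   [B -> S]
[{S}]B ⇒ [{{B}}]B   [S -> { B }]
[{{B}}]B ⇒ [{{[B]B}}]B   [B -> [ B ] B]
[{{[B]B}}]B ⇒ [{{[[]]B}}]B   [B -> [ ]]
[{{[[]]B}}]B ⇒ [{{[[]]S}}]B   [B -> S]
[{{[[]]S}}]B ⇒ [{{[[]]{}}}]B   [S -> { }]
[{{[[]]{}}}]B ⇒ [{{[[]]{}}}][]   [B -> [ ]]

B⇒[B]B⇒[S]B⇒[{B}]B⇒[{S}]B⇒[{{B}}]B⇒[{{[B]B}}]B⇒[{{[[]]B}}]B⇒[{{[[]]S}}]B⇒[{{[[]]{}}}]B⇒[{{[[]]{}}}][]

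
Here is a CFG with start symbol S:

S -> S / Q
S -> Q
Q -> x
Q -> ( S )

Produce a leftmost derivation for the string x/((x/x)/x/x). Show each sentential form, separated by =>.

S => S/Q => Q/Q => x/Q => x/(S) => x/(S/Q) => x/(S/Q/Q) => x/(Q/Q/Q) => x/((S)/Q/Q) => x/((S/Q)/Q/Q) => x/((Q/Q)/Q/Q) => x/((x/Q)/Q/Q) => x/((x/x)/Q/Q) => x/((x/x)/x/Q) => x/((x/x)/x/x)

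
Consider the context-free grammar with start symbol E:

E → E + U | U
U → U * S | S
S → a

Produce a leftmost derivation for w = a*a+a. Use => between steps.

E => E+U   [E → E + U]
E+U => U+U   [E → U]
U+U => U*S+U   [U → U * S]
U*S+U => S*S+U   [U → S]
S*S+U => a*S+U   [S → a]
a*S+U => a*a+U   [S → a]
a*a+U => a*a+S   [U → S]
a*a+S => a*a+a   [S → a]

E => E+U => U+U => U*S+U => S*S+U => a*S+U => a*a+U => a*a+S => a*a+a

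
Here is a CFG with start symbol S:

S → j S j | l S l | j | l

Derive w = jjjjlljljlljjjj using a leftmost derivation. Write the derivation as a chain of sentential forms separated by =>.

S => jSj   [S → j S j]
jSj => jjSjj   [S → j S j]
jjSjj => jjjSjjj   [S → j S j]
jjjSjjj => jjjjSjjjj   [S → j S j]
jjjjSjjjj => jjjjlSljjjj   [S → l S l]
jjjjlSljjjj => jjjjllSlljjjj   [S → l S l]
jjjjllSlljjjj => jjjjlljSjlljjjj   [S → j S j]
jjjjlljSjlljjjj => jjjjlljljlljjjj   [S → l]

S=>jSj=>jjSjj=>jjjSjjj=>jjjjSjjjj=>jjjjlSljjjj=>jjjjllSlljjjj=>jjjjlljSjlljjjj=>jjjjlljljlljjjj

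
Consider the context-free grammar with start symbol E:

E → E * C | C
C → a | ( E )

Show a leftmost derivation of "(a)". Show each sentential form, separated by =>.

E => C => (E) => (C) => (a)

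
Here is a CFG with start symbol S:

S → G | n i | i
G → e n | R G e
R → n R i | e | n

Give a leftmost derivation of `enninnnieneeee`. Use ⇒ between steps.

S ⇒ G   [S → G]
G ⇒ RGe   [G → R G e]
RGe ⇒ eGe   [R → e]
eGe ⇒ eRGee   [G → R G e]
eRGee ⇒ enRiGee   [R → n R i]
enRiGee ⇒ enniGee   [R → n]
enniGee ⇒ enniRGeee   [G → R G e]
enniRGeee ⇒ enninGeee   [R → n]
enninGeee ⇒ enninRGeeee   [G → R G e]
enninRGeeee ⇒ enninnRiGeeee   [R → n R i]
enninnRiGeeee ⇒ enninnniGeeee   [R → n]
enninnniGeeee ⇒ enninnnieneeee   [G → e n]

S ⇒ G ⇒ RGe ⇒ eGe ⇒ eRGee ⇒ enRiGee ⇒ enniGee ⇒ enniRGeee ⇒ enninGeee ⇒ enninRGeeee ⇒ enninnRiGeeee ⇒ enninnniGeeee ⇒ enninnnieneeee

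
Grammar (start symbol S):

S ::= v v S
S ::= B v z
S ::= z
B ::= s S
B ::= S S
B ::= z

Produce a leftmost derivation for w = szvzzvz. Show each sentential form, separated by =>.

S => Bvz => SSvz => BvzSvz => sSvzSvz => szvzSvz => szvzzvz

S => Bvz   [S ::= B v z]
Bvz => SSvz   [B ::= S S]
SSvz => BvzSvz   [S ::= B v z]
BvzSvz => sSvzSvz   [B ::= s S]
sSvzSvz => szvzSvz   [S ::= z]
szvzSvz => szvzzvz   [S ::= z]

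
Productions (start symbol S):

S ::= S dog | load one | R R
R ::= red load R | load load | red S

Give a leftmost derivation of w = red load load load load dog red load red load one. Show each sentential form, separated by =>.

S => R R => red S R => red S dog R => red R R dog R => red load load R dog R => red load load load load dog R => red load load load load dog red load R => red load load load load dog red load red S => red load load load load dog red load red load one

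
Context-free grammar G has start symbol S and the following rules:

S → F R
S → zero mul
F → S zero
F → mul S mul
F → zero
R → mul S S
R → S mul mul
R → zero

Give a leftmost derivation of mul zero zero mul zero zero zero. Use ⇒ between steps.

S ⇒ F R   [S → F R]
F R ⇒ S zero R   [F → S zero]
S zero R ⇒ F R zero R   [S → F R]
F R zero R ⇒ mul S mul R zero R   [F → mul S mul]
mul S mul R zero R ⇒ mul F R mul R zero R   [S → F R]
mul F R mul R zero R ⇒ mul zero R mul R zero R   [F → zero]
mul zero R mul R zero R ⇒ mul zero zero mul R zero R   [R → zero]
mul zero zero mul R zero R ⇒ mul zero zero mul zero zero R   [R → zero]
mul zero zero mul zero zero R ⇒ mul zero zero mul zero zero zero   [R → zero]

S ⇒ F R ⇒ S zero R ⇒ F R zero R ⇒ mul S mul R zero R ⇒ mul F R mul R zero R ⇒ mul zero R mul R zero R ⇒ mul zero zero mul R zero R ⇒ mul zero zero mul zero zero R ⇒ mul zero zero mul zero zero zero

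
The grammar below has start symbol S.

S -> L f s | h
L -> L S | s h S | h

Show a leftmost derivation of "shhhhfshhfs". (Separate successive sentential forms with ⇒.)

S ⇒ Lfs   [S -> L f s]
Lfs ⇒ LSfs   [L -> L S]
LSfs ⇒ LSSfs   [L -> L S]
LSSfs ⇒ LSSSfs   [L -> L S]
LSSSfs ⇒ LSSSSfs   [L -> L S]
LSSSSfs ⇒ shSSSSSfs   [L -> s h S]
shSSSSSfs ⇒ shhSSSSfs   [S -> h]
shhSSSSfs ⇒ shhhSSSfs   [S -> h]
shhhSSSfs ⇒ shhhLfsSSfs   [S -> L f s]
shhhLfsSSfs ⇒ shhhhfsSSfs   [L -> h]
shhhhfsSSfs ⇒ shhhhfshSfs   [S -> h]
shhhhfshSfs ⇒ shhhhfshhfs   [S -> h]

S ⇒ Lfs ⇒ LSfs ⇒ LSSfs ⇒ LSSSfs ⇒ LSSSSfs ⇒ shSSSSSfs ⇒ shhSSSSfs ⇒ shhhSSSfs ⇒ shhhLfsSSfs ⇒ shhhhfsSSfs ⇒ shhhhfshSfs ⇒ shhhhfshhfs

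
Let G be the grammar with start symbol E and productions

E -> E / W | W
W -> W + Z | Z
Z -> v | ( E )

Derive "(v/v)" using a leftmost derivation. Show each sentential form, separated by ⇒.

E ⇒ W   [E -> W]
W ⇒ Z   [W -> Z]
Z ⇒ (E)   [Z -> ( E )]
(E) ⇒ (E/W)   [E -> E / W]
(E/W) ⇒ (W/W)   [E -> W]
(W/W) ⇒ (Z/W)   [W -> Z]
(Z/W) ⇒ (v/W)   [Z -> v]
(v/W) ⇒ (v/Z)   [W -> Z]
(v/Z) ⇒ (v/v)   [Z -> v]

E⇒W⇒Z⇒(E)⇒(E/W)⇒(W/W)⇒(Z/W)⇒(v/W)⇒(v/Z)⇒(v/v)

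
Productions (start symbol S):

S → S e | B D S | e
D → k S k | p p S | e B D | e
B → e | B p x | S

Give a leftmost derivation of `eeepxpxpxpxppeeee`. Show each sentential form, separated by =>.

S => BDS => eDS => eeS => eeBDS => eeBpxDS => eeBpxpxDS => eeBpxpxpxDS => eeBpxpxpxpxDS => eeepxpxpxpxDS => eeepxpxpxpxppSS => eeepxpxpxpxppSeS => eeepxpxpxpxppSeeS => eeepxpxpxpxppeeeS => eeepxpxpxpxppeeee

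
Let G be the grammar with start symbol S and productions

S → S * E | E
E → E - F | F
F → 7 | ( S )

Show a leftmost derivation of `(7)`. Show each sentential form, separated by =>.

S => E => F => (S) => (E) => (F) => (7)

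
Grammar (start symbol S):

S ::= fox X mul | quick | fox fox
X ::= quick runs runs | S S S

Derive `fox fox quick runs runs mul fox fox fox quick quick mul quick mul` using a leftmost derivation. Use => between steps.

S => fox X mul   [S ::= fox X mul]
fox X mul => fox S S S mul   [X ::= S S S]
fox S S S mul => fox fox X mul S S mul   [S ::= fox X mul]
fox fox X mul S S mul => fox fox quick runs runs mul S S mul   [X ::= quick runs runs]
fox fox quick runs runs mul S S mul => fox fox quick runs runs mul fox X mul S mul   [S ::= fox X mul]
fox fox quick runs runs mul fox X mul S mul => fox fox quick runs runs mul fox S S S mul S mul   [X ::= S S S]
fox fox quick runs runs mul fox S S S mul S mul => fox fox quick runs runs mul fox fox fox S S mul S mul   [S ::= fox fox]
fox fox quick runs runs mul fox fox fox S S mul S mul => fox fox quick runs runs mul fox fox fox quick S mul S mul   [S ::= quick]
fox fox quick runs runs mul fox fox fox quick S mul S mul => fox fox quick runs runs mul fox fox fox quick quick mul S mul   [S ::= quick]
fox fox quick runs runs mul fox fox fox quick quick mul S mul => fox fox quick runs runs mul fox fox fox quick quick mul quick mul   [S ::= quick]

S => fox X mul => fox S S S mul => fox fox X mul S S mul => fox fox quick runs runs mul S S mul => fox fox quick runs runs mul fox X mul S mul => fox fox quick runs runs mul fox S S S mul S mul => fox fox quick runs runs mul fox fox fox S S mul S mul => fox fox quick runs runs mul fox fox fox quick S mul S mul => fox fox quick runs runs mul fox fox fox quick quick mul S mul => fox fox quick runs runs mul fox fox fox quick quick mul quick mul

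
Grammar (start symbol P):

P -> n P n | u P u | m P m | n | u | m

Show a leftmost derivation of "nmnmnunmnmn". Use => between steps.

P => nPn => nmPmn => nmnPnmn => nmnmPmnmn => nmnmnPnmnmn => nmnmnunmnmn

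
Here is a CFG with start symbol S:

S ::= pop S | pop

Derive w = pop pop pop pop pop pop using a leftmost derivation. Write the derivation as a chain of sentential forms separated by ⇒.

S ⇒ pop S   [S ::= pop S]
pop S ⇒ pop pop S   [S ::= pop S]
pop pop S ⇒ pop pop pop S   [S ::= pop S]
pop pop pop S ⇒ pop pop pop pop S   [S ::= pop S]
pop pop pop pop S ⇒ pop pop pop pop pop S   [S ::= pop S]
pop pop pop pop pop S ⇒ pop pop pop pop pop pop   [S ::= pop]

S ⇒ pop S ⇒ pop pop S ⇒ pop pop pop S ⇒ pop pop pop pop S ⇒ pop pop pop pop pop S ⇒ pop pop pop pop pop pop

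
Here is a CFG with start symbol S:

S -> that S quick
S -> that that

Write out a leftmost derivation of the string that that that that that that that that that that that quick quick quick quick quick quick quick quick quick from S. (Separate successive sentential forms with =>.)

S => that S quick => that that S quick quick => that that that S quick quick quick => that that that that S quick quick quick quick => that that that that that S quick quick quick quick quick => that that that that that that S quick quick quick quick quick quick => that that that that that that that S quick quick quick quick quick quick quick => that that that that that that that that S quick quick quick quick quick quick quick quick => that that that that that that that that that S quick quick quick quick quick quick quick quick quick => that that that that that that that that that that that quick quick quick quick quick quick quick quick quick

S => that S quick   [S -> that S quick]
that S quick => that that S quick quick   [S -> that S quick]
that that S quick quick => that that that S quick quick quick   [S -> that S quick]
that that that S quick quick quick => that that that that S quick quick quick quick   [S -> that S quick]
that that that that S quick quick quick quick => that that that that that S quick quick quick quick quick   [S -> that S quick]
that that that that that S quick quick quick quick quick => that that that that that that S quick quick quick quick quick quick   [S -> that S quick]
that that that that that that S quick quick quick quick quick quick => that that that that that that that S quick quick quick quick quick quick quick   [S -> that S quick]
that that that that that that that S quick quick quick quick quick quick quick => that that that that that that that that S quick quick quick quick quick quick quick quick   [S -> that S quick]
that that that that that that that that S quick quick quick quick quick quick quick quick => that that that that that that that that that S quick quick quick quick quick quick quick quick quick   [S -> that S quick]
that that that that that that that that that S quick quick quick quick quick quick quick quick quick => that that that that that that that that that that that quick quick quick quick quick quick quick quick quick   [S -> that that]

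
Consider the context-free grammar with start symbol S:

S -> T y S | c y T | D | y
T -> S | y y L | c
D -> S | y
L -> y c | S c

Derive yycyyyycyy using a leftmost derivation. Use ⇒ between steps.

S ⇒ TyS ⇒ yyLyS ⇒ yyScyS ⇒ yyTyScyS ⇒ yySyScyS ⇒ yyTySyScyS ⇒ yycySyScyS ⇒ yycyyyScyS ⇒ yycyyyycyS ⇒ yycyyyycyy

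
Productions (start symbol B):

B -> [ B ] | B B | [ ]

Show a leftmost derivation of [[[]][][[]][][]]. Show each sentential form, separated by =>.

B => [B]   [B -> [ B ]]
[B] => [BB]   [B -> B B]
[BB] => [BBB]   [B -> B B]
[BBB] => [BBBB]   [B -> B B]
[BBBB] => [[B]BBB]   [B -> [ B ]]
[[B]BBB] => [[[]]BBB]   [B -> [ ]]
[[[]]BBB] => [[[]]BBBB]   [B -> B B]
[[[]]BBBB] => [[[]][]BBB]   [B -> [ ]]
[[[]][]BBB] => [[[]][][B]BB]   [B -> [ B ]]
[[[]][][B]BB] => [[[]][][[]]BB]   [B -> [ ]]
[[[]][][[]]BB] => [[[]][][[]][]B]   [B -> [ ]]
[[[]][][[]][]B] => [[[]][][[]][][]]   [B -> [ ]]

B => [B] => [BB] => [BBB] => [BBBB] => [[B]BBB] => [[[]]BBB] => [[[]]BBBB] => [[[]][]BBB] => [[[]][][B]BB] => [[[]][][[]]BB] => [[[]][][[]][]B] => [[[]][][[]][][]]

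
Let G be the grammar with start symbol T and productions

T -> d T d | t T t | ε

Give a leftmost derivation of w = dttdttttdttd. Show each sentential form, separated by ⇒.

T ⇒ dTd ⇒ dtTtd ⇒ dttTttd ⇒ dttdTdttd ⇒ dttdtTtdttd ⇒ dttdttTttdttd ⇒ dttdttttdttd

T ⇒ dTd   [T -> d T d]
dTd ⇒ dtTtd   [T -> t T t]
dtTtd ⇒ dttTttd   [T -> t T t]
dttTttd ⇒ dttdTdttd   [T -> d T d]
dttdTdttd ⇒ dttdtTtdttd   [T -> t T t]
dttdtTtdttd ⇒ dttdttTttdttd   [T -> t T t]
dttdttTttdttd ⇒ dttdttttdttd   [T -> ε]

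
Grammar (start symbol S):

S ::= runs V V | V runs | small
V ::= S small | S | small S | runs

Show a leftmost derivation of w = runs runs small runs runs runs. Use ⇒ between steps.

S ⇒ runs V V   [S ::= runs V V]
runs V V ⇒ runs runs V   [V ::= runs]
runs runs V ⇒ runs runs small S   [V ::= small S]
runs runs small S ⇒ runs runs small V runs   [S ::= V runs]
runs runs small V runs ⇒ runs runs small S runs   [V ::= S]
runs runs small S runs ⇒ runs runs small V runs runs   [S ::= V runs]
runs runs small V runs runs ⇒ runs runs small runs runs runs   [V ::= runs]

S ⇒ runs V V ⇒ runs runs V ⇒ runs runs small S ⇒ runs runs small V runs ⇒ runs runs small S runs ⇒ runs runs small V runs runs ⇒ runs runs small runs runs runs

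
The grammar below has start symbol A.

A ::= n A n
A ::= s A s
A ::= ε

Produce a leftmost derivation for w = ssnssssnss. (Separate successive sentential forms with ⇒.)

A ⇒ sAs   [A ::= s A s]
sAs ⇒ ssAss   [A ::= s A s]
ssAss ⇒ ssnAnss   [A ::= n A n]
ssnAnss ⇒ ssnsAsnss   [A ::= s A s]
ssnsAsnss ⇒ ssnssAssnss   [A ::= s A s]
ssnssAssnss ⇒ ssnssssnss   [A ::= ε]

A ⇒ sAs ⇒ ssAss ⇒ ssnAnss ⇒ ssnsAsnss ⇒ ssnssAssnss ⇒ ssnssssnss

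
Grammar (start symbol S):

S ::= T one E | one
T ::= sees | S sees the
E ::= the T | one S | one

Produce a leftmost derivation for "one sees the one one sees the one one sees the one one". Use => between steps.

S => T one E => S sees the one E => T one E sees the one E => S sees the one E sees the one E => T one E sees the one E sees the one E => S sees the one E sees the one E sees the one E => one sees the one E sees the one E sees the one E => one sees the one one sees the one E sees the one E => one sees the one one sees the one one sees the one E => one sees the one one sees the one one sees the one one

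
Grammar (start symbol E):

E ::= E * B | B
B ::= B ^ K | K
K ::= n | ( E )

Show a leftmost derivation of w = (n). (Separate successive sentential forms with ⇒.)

E ⇒ B   [E ::= B]
B ⇒ K   [B ::= K]
K ⇒ (E)   [K ::= ( E )]
(E) ⇒ (B)   [E ::= B]
(B) ⇒ (K)   [B ::= K]
(K) ⇒ (n)   [K ::= n]

E ⇒ B ⇒ K ⇒ (E) ⇒ (B) ⇒ (K) ⇒ (n)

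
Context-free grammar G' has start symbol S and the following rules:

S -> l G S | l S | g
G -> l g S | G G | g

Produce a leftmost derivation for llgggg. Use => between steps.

S => lGS   [S -> l G S]
lGS => lGGS   [G -> G G]
lGGS => llgSGS   [G -> l g S]
llgSGS => llggGS   [S -> g]
llggGS => llgggS   [G -> g]
llgggS => llgggg   [S -> g]

S=>lGS=>lGGS=>llgSGS=>llggGS=>llgggS=>llgggg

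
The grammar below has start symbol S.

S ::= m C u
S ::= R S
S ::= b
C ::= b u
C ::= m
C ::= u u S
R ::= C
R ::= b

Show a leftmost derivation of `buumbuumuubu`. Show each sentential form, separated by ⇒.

S ⇒ RS ⇒ bS ⇒ bRS ⇒ bCS ⇒ buuSS ⇒ buumCuS ⇒ buumbuuS ⇒ buumbuumCu ⇒ buumbuumuuSu ⇒ buumbuumuubu

S ⇒ RS   [S ::= R S]
RS ⇒ bS   [R ::= b]
bS ⇒ bRS   [S ::= R S]
bRS ⇒ bCS   [R ::= C]
bCS ⇒ buuSS   [C ::= u u S]
buuSS ⇒ buumCuS   [S ::= m C u]
buumCuS ⇒ buumbuuS   [C ::= b u]
buumbuuS ⇒ buumbuumCu   [S ::= m C u]
buumbuumCu ⇒ buumbuumuuSu   [C ::= u u S]
buumbuumuuSu ⇒ buumbuumuubu   [S ::= b]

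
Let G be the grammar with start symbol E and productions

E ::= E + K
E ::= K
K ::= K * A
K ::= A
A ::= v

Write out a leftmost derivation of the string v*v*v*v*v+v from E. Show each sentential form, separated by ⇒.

E ⇒ E+K   [E ::= E + K]
E+K ⇒ K+K   [E ::= K]
K+K ⇒ K*A+K   [K ::= K * A]
K*A+K ⇒ K*A*A+K   [K ::= K * A]
K*A*A+K ⇒ K*A*A*A+K   [K ::= K * A]
K*A*A*A+K ⇒ K*A*A*A*A+K   [K ::= K * A]
K*A*A*A*A+K ⇒ A*A*A*A*A+K   [K ::= A]
A*A*A*A*A+K ⇒ v*A*A*A*A+K   [A ::= v]
v*A*A*A*A+K ⇒ v*v*A*A*A+K   [A ::= v]
v*v*A*A*A+K ⇒ v*v*v*A*A+K   [A ::= v]
v*v*v*A*A+K ⇒ v*v*v*v*A+K   [A ::= v]
v*v*v*v*A+K ⇒ v*v*v*v*v+K   [A ::= v]
v*v*v*v*v+K ⇒ v*v*v*v*v+A   [K ::= A]
v*v*v*v*v+A ⇒ v*v*v*v*v+v   [A ::= v]

E ⇒ E+K ⇒ K+K ⇒ K*A+K ⇒ K*A*A+K ⇒ K*A*A*A+K ⇒ K*A*A*A*A+K ⇒ A*A*A*A*A+K ⇒ v*A*A*A*A+K ⇒ v*v*A*A*A+K ⇒ v*v*v*A*A+K ⇒ v*v*v*v*A+K ⇒ v*v*v*v*v+K ⇒ v*v*v*v*v+A ⇒ v*v*v*v*v+v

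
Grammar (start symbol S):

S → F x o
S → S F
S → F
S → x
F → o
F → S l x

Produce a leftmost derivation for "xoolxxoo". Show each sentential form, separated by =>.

S => SF   [S → S F]
SF => FxoF   [S → F x o]
FxoF => SlxxoF   [F → S l x]
SlxxoF => SFlxxoF   [S → S F]
SFlxxoF => SFFlxxoF   [S → S F]
SFFlxxoF => xFFlxxoF   [S → x]
xFFlxxoF => xoFlxxoF   [F → o]
xoFlxxoF => xoolxxoF   [F → o]
xoolxxoF => xoolxxoo   [F → o]

S=>SF=>FxoF=>SlxxoF=>SFlxxoF=>SFFlxxoF=>xFFlxxoF=>xoFlxxoF=>xoolxxoF=>xoolxxoo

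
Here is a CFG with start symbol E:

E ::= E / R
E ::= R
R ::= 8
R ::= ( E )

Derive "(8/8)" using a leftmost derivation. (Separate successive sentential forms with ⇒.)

E ⇒ R   [E ::= R]
R ⇒ (E)   [R ::= ( E )]
(E) ⇒ (E/R)   [E ::= E / R]
(E/R) ⇒ (R/R)   [E ::= R]
(R/R) ⇒ (8/R)   [R ::= 8]
(8/R) ⇒ (8/8)   [R ::= 8]

E⇒R⇒(E)⇒(E/R)⇒(R/R)⇒(8/R)⇒(8/8)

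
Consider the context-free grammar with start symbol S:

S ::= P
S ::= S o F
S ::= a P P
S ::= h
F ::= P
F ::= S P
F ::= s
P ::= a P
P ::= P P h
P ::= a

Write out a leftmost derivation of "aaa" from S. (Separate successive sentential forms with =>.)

S => aPP => aaP => aaa

S => aPP   [S ::= a P P]
aPP => aaP   [P ::= a]
aaP => aaa   [P ::= a]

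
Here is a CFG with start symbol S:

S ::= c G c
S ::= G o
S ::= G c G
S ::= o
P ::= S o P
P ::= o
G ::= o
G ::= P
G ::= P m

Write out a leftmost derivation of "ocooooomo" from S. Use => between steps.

S => Go   [S ::= G o]
Go => Pmo   [G ::= P m]
Pmo => SoPmo   [P ::= S o P]
SoPmo => GcGoPmo   [S ::= G c G]
GcGoPmo => ocGoPmo   [G ::= o]
ocGoPmo => ocPoPmo   [G ::= P]
ocPoPmo => ocSoPoPmo   [P ::= S o P]
ocSoPoPmo => ocooPoPmo   [S ::= o]
ocooPoPmo => ocooooPmo   [P ::= o]
ocooooPmo => ocooooomo   [P ::= o]

S => Go => Pmo => SoPmo => GcGoPmo => ocGoPmo => ocPoPmo => ocSoPoPmo => ocooPoPmo => ocooooPmo => ocooooomo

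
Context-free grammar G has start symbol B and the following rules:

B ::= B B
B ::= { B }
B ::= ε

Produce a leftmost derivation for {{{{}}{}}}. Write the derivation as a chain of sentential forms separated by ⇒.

B ⇒ BB ⇒ {B}B ⇒ {{B}}B ⇒ {{BB}}B ⇒ {{BBB}}B ⇒ {{{B}BB}}B ⇒ {{{{B}}BB}}B ⇒ {{{{}}BB}}B ⇒ {{{{}}{B}B}}B ⇒ {{{{}}{}B}}B ⇒ {{{{}}{}}}B ⇒ {{{{}}{}}}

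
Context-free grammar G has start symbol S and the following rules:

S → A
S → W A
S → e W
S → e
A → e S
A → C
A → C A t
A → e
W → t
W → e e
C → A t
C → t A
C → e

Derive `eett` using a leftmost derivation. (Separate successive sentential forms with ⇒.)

S ⇒ A ⇒ CAt ⇒ eAt ⇒ eCt ⇒ eAtt ⇒ eCtt ⇒ eett

S ⇒ A   [S → A]
A ⇒ CAt   [A → C A t]
CAt ⇒ eAt   [C → e]
eAt ⇒ eCt   [A → C]
eCt ⇒ eAtt   [C → A t]
eAtt ⇒ eCtt   [A → C]
eCtt ⇒ eett   [C → e]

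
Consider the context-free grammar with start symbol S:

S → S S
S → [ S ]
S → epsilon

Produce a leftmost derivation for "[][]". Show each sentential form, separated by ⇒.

S ⇒ SS ⇒ SSS ⇒ [S]SS ⇒ []SS ⇒ [][S]S ⇒ [][]S ⇒ [][]

S ⇒ SS   [S → S S]
SS ⇒ SSS   [S → S S]
SSS ⇒ [S]SS   [S → [ S ]]
[S]SS ⇒ []SS   [S → epsilon]
[]SS ⇒ [][S]S   [S → [ S ]]
[][S]S ⇒ [][]S   [S → epsilon]
[][]S ⇒ [][]   [S → epsilon]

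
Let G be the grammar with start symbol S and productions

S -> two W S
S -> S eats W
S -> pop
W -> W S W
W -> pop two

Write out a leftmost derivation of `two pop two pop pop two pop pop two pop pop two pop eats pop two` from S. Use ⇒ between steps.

S ⇒ S eats W ⇒ two W S eats W ⇒ two W S W S eats W ⇒ two W S W S W S eats W ⇒ two W S W S W S W S eats W ⇒ two pop two S W S W S W S eats W ⇒ two pop two pop W S W S W S eats W ⇒ two pop two pop pop two S W S W S eats W ⇒ two pop two pop pop two pop W S W S eats W ⇒ two pop two pop pop two pop pop two S W S eats W ⇒ two pop two pop pop two pop pop two pop W S eats W ⇒ two pop two pop pop two pop pop two pop pop two S eats W ⇒ two pop two pop pop two pop pop two pop pop two pop eats W ⇒ two pop two pop pop two pop pop two pop pop two pop eats pop two

S ⇒ S eats W   [S -> S eats W]
S eats W ⇒ two W S eats W   [S -> two W S]
two W S eats W ⇒ two W S W S eats W   [W -> W S W]
two W S W S eats W ⇒ two W S W S W S eats W   [W -> W S W]
two W S W S W S eats W ⇒ two W S W S W S W S eats W   [W -> W S W]
two W S W S W S W S eats W ⇒ two pop two S W S W S W S eats W   [W -> pop two]
two pop two S W S W S W S eats W ⇒ two pop two pop W S W S W S eats W   [S -> pop]
two pop two pop W S W S W S eats W ⇒ two pop two pop pop two S W S W S eats W   [W -> pop two]
two pop two pop pop two S W S W S eats W ⇒ two pop two pop pop two pop W S W S eats W   [S -> pop]
two pop two pop pop two pop W S W S eats W ⇒ two pop two pop pop two pop pop two S W S eats W   [W -> pop two]
two pop two pop pop two pop pop two S W S eats W ⇒ two pop two pop pop two pop pop two pop W S eats W   [S -> pop]
two pop two pop pop two pop pop two pop W S eats W ⇒ two pop two pop pop two pop pop two pop pop two S eats W   [W -> pop two]
two pop two pop pop two pop pop two pop pop two S eats W ⇒ two pop two pop pop two pop pop two pop pop two pop eats W   [S -> pop]
two pop two pop pop two pop pop two pop pop two pop eats W ⇒ two pop two pop pop two pop pop two pop pop two pop eats pop two   [W -> pop two]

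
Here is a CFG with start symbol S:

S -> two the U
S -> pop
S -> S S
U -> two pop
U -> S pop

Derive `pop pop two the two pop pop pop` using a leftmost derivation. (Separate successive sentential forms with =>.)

S => S S => S S S => S S S S => S S S S S => pop S S S S => pop pop S S S => pop pop two the U S S => pop pop two the two pop S S => pop pop two the two pop pop S => pop pop two the two pop pop pop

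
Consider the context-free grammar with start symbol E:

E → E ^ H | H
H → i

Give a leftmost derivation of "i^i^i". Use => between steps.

E => E^H   [E → E ^ H]
E^H => E^H^H   [E → E ^ H]
E^H^H => H^H^H   [E → H]
H^H^H => i^H^H   [H → i]
i^H^H => i^i^H   [H → i]
i^i^H => i^i^i   [H → i]

E=>E^H=>E^H^H=>H^H^H=>i^H^H=>i^i^H=>i^i^i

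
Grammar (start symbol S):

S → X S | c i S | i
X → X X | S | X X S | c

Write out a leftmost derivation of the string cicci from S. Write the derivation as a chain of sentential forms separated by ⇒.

S⇒ciS⇒ciXS⇒cicS⇒cicXS⇒ciccS⇒cicci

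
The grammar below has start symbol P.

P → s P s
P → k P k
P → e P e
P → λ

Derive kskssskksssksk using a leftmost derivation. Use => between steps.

P => kPk   [P → k P k]
kPk => ksPsk   [P → s P s]
ksPsk => kskPksk   [P → k P k]
kskPksk => ksksPsksk   [P → s P s]
ksksPsksk => kskssPssksk   [P → s P s]
kskssPssksk => ksksssPsssksk   [P → s P s]
ksksssPsssksk => kskssskPksssksk   [P → k P k]
kskssskPksssksk => kskssskksssksk   [P → λ]

P=>kPk=>ksPsk=>kskPksk=>ksksPsksk=>kskssPssksk=>ksksssPsssksk=>kskssskPksssksk=>kskssskksssksk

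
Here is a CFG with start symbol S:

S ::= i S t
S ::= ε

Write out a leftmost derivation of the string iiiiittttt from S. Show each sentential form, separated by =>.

S => iSt => iiStt => iiiSttt => iiiiStttt => iiiiiSttttt => iiiiittttt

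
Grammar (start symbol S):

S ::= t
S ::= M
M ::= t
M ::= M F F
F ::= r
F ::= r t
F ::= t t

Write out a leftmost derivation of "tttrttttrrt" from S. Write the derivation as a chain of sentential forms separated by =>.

S => M   [S ::= M]
M => MFF   [M ::= M F F]
MFF => MFFFF   [M ::= M F F]
MFFFF => MFFFFFF   [M ::= M F F]
MFFFFFF => tFFFFFF   [M ::= t]
tFFFFFF => tttFFFFF   [F ::= t t]
tttFFFFF => tttrFFFF   [F ::= r]
tttrFFFF => tttrttFFF   [F ::= t t]
tttrttFFF => tttrttttFF   [F ::= t t]
tttrttttFF => tttrttttrF   [F ::= r]
tttrttttrF => tttrttttrrt   [F ::= r t]

S => M => MFF => MFFFF => MFFFFFF => tFFFFFF => tttFFFFF => tttrFFFF => tttrttFFF => tttrttttFF => tttrttttrF => tttrttttrrt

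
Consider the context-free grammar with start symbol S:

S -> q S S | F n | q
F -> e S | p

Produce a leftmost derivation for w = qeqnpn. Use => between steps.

S => qSS => qFnS => qeSnS => qeqnS => qeqnFn => qeqnpn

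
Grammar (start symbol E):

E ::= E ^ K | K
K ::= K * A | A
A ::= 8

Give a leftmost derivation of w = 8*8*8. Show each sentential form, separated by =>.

E => K => K*A => K*A*A => A*A*A => 8*A*A => 8*8*A => 8*8*8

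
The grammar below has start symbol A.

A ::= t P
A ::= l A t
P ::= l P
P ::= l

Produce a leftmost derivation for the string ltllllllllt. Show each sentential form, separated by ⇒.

A ⇒ lAt ⇒ ltPt ⇒ ltlPt ⇒ ltllPt ⇒ ltlllPt ⇒ ltllllPt ⇒ ltlllllPt ⇒ ltllllllPt ⇒ ltlllllllPt ⇒ ltllllllllt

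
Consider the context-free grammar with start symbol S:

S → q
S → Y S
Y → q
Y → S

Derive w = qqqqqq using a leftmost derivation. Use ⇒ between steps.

S ⇒ YS   [S → Y S]
YS ⇒ SS   [Y → S]
SS ⇒ YSS   [S → Y S]
YSS ⇒ SSS   [Y → S]
SSS ⇒ YSSS   [S → Y S]
YSSS ⇒ SSSS   [Y → S]
SSSS ⇒ qSSS   [S → q]
qSSS ⇒ qYSSS   [S → Y S]
qYSSS ⇒ qqSSS   [Y → q]
qqSSS ⇒ qqqSS   [S → q]
qqqSS ⇒ qqqYSS   [S → Y S]
qqqYSS ⇒ qqqqSS   [Y → q]
qqqqSS ⇒ qqqqqS   [S → q]
qqqqqS ⇒ qqqqqq   [S → q]

S⇒YS⇒SS⇒YSS⇒SSS⇒YSSS⇒SSSS⇒qSSS⇒qYSSS⇒qqSSS⇒qqqSS⇒qqqYSS⇒qqqqSS⇒qqqqqS⇒qqqqqq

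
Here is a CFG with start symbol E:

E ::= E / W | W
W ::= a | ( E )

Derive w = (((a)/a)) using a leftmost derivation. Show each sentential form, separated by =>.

E => W => (E) => (W) => ((E)) => ((E/W)) => ((W/W)) => (((E)/W)) => (((W)/W)) => (((a)/W)) => (((a)/a))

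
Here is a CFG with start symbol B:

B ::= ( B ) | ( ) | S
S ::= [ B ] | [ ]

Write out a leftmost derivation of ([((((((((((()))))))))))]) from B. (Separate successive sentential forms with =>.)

B => (B)   [B ::= ( B )]
(B) => (S)   [B ::= S]
(S) => ([B])   [S ::= [ B ]]
([B]) => ([(B)])   [B ::= ( B )]
([(B)]) => ([((B))])   [B ::= ( B )]
([((B))]) => ([(((B)))])   [B ::= ( B )]
([(((B)))]) => ([((((B))))])   [B ::= ( B )]
([((((B))))]) => ([(((((B)))))])   [B ::= ( B )]
([(((((B)))))]) => ([((((((B))))))])   [B ::= ( B )]
([((((((B))))))]) => ([(((((((B)))))))])   [B ::= ( B )]
([(((((((B)))))))]) => ([((((((((B))))))))])   [B ::= ( B )]
([((((((((B))))))))]) => ([(((((((((B)))))))))])   [B ::= ( B )]
([(((((((((B)))))))))]) => ([((((((((((B))))))))))])   [B ::= ( B )]
([((((((((((B))))))))))]) => ([((((((((((()))))))))))])   [B ::= ( )]

B => (B) => (S) => ([B]) => ([(B)]) => ([((B))]) => ([(((B)))]) => ([((((B))))]) => ([(((((B)))))]) => ([((((((B))))))]) => ([(((((((B)))))))]) => ([((((((((B))))))))]) => ([(((((((((B)))))))))]) => ([((((((((((B))))))))))]) => ([((((((((((()))))))))))])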